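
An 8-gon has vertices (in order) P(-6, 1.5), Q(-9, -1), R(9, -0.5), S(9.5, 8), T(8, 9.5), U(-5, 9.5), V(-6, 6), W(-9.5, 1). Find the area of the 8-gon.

Apply Gauss's area formula: 2A = Σ (x_i·y_{i+1} − x_{i+1}·y_i), indices taken mod 8.
Σ = (19.5) + (13.5) + (76.75) + (26.25) + (123.5) + (27) + (51) + (-8.25) = 329.25
Area = |Σ|/2 = 164.625.

164.625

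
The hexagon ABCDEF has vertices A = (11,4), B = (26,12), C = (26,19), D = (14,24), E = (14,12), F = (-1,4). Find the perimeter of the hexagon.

78

|AB| = √((15)² + (8)²) = √289 = 17
|BC| = √((0)² + (7)²) = √49 = 7
|CD| = √((-12)² + (5)²) = √169 = 13
|DE| = √((0)² + (-12)²) = √144 = 12
|EF| = √((-15)² + (-8)²) = √289 = 17
|FA| = √((12)² + (0)²) = √144 = 12
Perimeter = 17 + 7 + 13 + 12 + 17 + 12 = 78.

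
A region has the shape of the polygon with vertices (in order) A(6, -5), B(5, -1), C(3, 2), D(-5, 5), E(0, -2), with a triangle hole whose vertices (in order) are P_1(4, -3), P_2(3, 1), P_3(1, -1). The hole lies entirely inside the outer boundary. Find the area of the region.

Outer boundary:
Σ = (19) + (13) + (25) + (10) + (12) = 79
Area = |Σ|/2 = 39.5.
Hole:
Apply the shoelace (surveyor's) formula: 2A = Σ (x_i·y_{i+1} − x_{i+1}·y_i), indices taken mod 3.
Σ = (13) + (-4) + (1) = 10
Area = |Σ|/2 = 5.
Net area = 39.5 − 5 = 34.5.

34.5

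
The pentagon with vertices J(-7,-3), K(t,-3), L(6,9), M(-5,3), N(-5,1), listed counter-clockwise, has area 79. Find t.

2

Write out the shoelace sum; only the two edges meeting at K involve t:
2·Area = [((-7)·(-3) − t·(-3)) + (t·9 − 6·(-3))] + 95
       = 12·t + 134 = 158
⇒ t = 2.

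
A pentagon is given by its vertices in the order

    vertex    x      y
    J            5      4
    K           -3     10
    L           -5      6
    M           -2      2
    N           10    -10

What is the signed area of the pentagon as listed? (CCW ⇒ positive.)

93

Apply the surveyor's formula: 2A = Σ (x_i·y_{i+1} − x_{i+1}·y_i), indices taken mod 5.
J→K: (5)(10) − (-3)(4) = 62
K→L: (-3)(6) − (-5)(10) = 32
L→M: (-5)(2) − (-2)(6) = 2
M→N: (-2)(-10) − (10)(2) = 0
N→J: (10)(4) − (5)(-10) = 90
Σ = 186
Signed area = Σ/2 = 93 (positive ⇒ counter-clockwise traversal).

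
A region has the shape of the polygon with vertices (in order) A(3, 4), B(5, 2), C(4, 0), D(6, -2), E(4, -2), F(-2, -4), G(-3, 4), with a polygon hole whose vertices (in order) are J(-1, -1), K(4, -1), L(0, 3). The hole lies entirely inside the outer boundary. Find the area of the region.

39

Outer boundary:
Apply the shoelace formula: 2A = Σ (x_i·y_{i+1} − x_{i+1}·y_i), indices taken mod 7.
Cross-terms: -14, -8, -8, -4, -20, -20, -24  ⇒  Σ = -98
Area = |Σ|/2 = 49.
Hole:
Σ = (5) + (12) + (3) = 20
Area = |Σ|/2 = 10.
Net area = 49 − 10 = 39.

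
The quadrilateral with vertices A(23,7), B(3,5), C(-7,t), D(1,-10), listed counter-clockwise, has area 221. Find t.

3

Write out the shoelace sum; only the two edges meeting at C involve t:
2·Area = [(3·t − (-7)·5) + ((-7)·(-10) − 1·t)] + 331
       = 2·t + 436 = 442
⇒ t = 3.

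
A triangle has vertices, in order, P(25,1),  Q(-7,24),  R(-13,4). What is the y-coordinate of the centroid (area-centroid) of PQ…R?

29/3

Apply Gauss's area formula. First the cross-terms c_i = x_i·y_{i+1} − x_{i+1}·y_i:
  607, 284, -113  ⇒  2A = 778, A = 389.
Then Σ (y_i + y_{i+1})·c_i = 22562, so ȳ = 22562 / (6·389) = 29/3.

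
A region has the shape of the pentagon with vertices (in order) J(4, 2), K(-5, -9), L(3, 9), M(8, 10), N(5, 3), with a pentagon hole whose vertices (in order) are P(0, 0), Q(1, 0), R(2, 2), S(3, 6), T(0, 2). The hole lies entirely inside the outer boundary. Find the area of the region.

Outer boundary:
Σ = (-26) + (-18) + (-42) + (-26) + (-2) = -114
Area = |Σ|/2 = 57.
Hole:
Σ = (0) + (2) + (6) + (6) + (0) = 14
Area = |Σ|/2 = 7.
Net area = 57 − 7 = 50.

50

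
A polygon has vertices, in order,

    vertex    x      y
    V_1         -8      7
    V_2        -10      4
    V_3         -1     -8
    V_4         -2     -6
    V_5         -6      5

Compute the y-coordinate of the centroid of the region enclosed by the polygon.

61/48

Apply the surveyor's formula. First the cross-terms c_i = x_i·y_{i+1} − x_{i+1}·y_i:
  38, 84, -10, -46, -2  ⇒  2A = 64, A = 32.
Then Σ (y_i + y_{i+1})·c_i = 244, so ȳ = 244 / (6·32) = 61/48.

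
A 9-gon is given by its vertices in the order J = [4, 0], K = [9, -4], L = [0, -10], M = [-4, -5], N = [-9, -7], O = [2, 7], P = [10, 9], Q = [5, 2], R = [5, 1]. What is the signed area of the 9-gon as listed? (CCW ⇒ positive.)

-149

Σ = (-16) + (-90) + (-40) + (-17) + (-49) + (-52) + (-25) + (-5) + (-4) = -298
Signed area = Σ/2 = -149 (negative ⇒ clockwise traversal).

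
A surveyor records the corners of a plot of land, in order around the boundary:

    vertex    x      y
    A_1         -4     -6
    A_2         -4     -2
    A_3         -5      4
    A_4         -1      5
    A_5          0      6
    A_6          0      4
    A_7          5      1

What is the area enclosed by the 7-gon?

57.5

Apply the shoelace (surveyor's) formula: 2A = Σ (x_i·y_{i+1} − x_{i+1}·y_i), indices taken mod 7.
Σ = (-16) + (-26) + (-21) + (-6) + (0) + (-20) + (-26) = -115
Area = |Σ|/2 = 57.5.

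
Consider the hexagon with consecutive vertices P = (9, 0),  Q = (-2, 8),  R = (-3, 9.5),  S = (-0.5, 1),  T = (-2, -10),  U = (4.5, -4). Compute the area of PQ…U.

Apply Gauss's area formula: 2A = Σ (x_i·y_{i+1} − x_{i+1}·y_i), indices taken mod 6.
P→Q: (9)(8) − (-2)(0) = 72
Q→R: (-2)(9.5) − (-3)(8) = 5
R→S: (-3)(1) − (-0.5)(9.5) = 1.75
S→T: (-0.5)(-10) − (-2)(1) = 7
T→U: (-2)(-4) − (4.5)(-10) = 53
U→P: (4.5)(0) − (9)(-4) = 36
Σ = 174.75
Area = |Σ|/2 = 87.375.

87.375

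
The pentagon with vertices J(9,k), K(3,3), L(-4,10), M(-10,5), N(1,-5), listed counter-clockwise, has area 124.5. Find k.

The doubled signed area Σ (x_i y_{i+1} − x_{i+1} y_i) is linear in k.
With k=0 it equals 239; the coefficient of k is -2 (from the two edges through J).
So -2·k + 239 = 2·124.5 = 249 ⇒ k = -5.

-5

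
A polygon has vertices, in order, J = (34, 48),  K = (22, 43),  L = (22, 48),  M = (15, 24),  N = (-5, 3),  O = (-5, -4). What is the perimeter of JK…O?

|JK| = √((-12)² + (-5)²) = √169 = 13
|KL| = √((0)² + (5)²) = √25 = 5
|LM| = √((-7)² + (-24)²) = √625 = 25
|MN| = √((-20)² + (-21)²) = √841 = 29
|NO| = √((0)² + (-7)²) = √49 = 7
|OJ| = √((39)² + (52)²) = √4225 = 65
Perimeter = 13 + 5 + 25 + 29 + 7 + 65 = 144.

144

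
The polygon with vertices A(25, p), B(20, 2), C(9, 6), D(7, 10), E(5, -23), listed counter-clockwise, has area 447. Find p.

-22

Write out the shoelace sum; only the two edges meeting at A involve p:
2·Area = [(5·p − 25·(-23)) + (25·2 − 20·p)] + -61
       = -15·p + 564 = 894
⇒ p = -22.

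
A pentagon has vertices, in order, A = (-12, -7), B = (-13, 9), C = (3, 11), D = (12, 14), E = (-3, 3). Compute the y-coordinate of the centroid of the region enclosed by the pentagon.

Apply Gauss's area formula. First the cross-terms c_i = x_i·y_{i+1} − x_{i+1}·y_i:
  -199, -170, -90, 78, 57  ⇒  2A = -324, A = -162.
Then Σ (y_i + y_{i+1})·c_i = -4950, so ȳ = -4950 / (6·(-162)) = 275/54.

275/54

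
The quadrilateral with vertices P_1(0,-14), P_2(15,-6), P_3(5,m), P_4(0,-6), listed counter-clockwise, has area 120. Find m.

The doubled signed area Σ (x_i y_{i+1} − x_{i+1} y_i) is linear in m.
With m=0 it equals 210; the coefficient of m is 15 (from the two edges through P_3).
So 15·m + 210 = 2·120 = 240 ⇒ m = 2.

2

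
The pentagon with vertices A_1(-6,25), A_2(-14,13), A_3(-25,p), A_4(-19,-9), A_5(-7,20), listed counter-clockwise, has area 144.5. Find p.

Write out the shoelace sum; only the two edges meeting at A_3 involve p:
2·Area = [((-14)·p − (-25)·13) + ((-25)·(-9) − (-19)·p)] + -226
       = 5·p + 324 = 289
⇒ p = -7.

-7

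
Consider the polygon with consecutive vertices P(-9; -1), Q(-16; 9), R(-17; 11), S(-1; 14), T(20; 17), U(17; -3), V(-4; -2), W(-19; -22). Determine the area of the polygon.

P→Q: (-9)(9) − (-16)(-1) = -97
Q→R: (-16)(11) − (-17)(9) = -23
R→S: (-17)(14) − (-1)(11) = -227
S→T: (-1)(17) − (20)(14) = -297
T→U: (20)(-3) − (17)(17) = -349
U→V: (17)(-2) − (-4)(-3) = -46
V→W: (-4)(-22) − (-19)(-2) = 50
W→P: (-19)(-1) − (-9)(-22) = -179
Σ = -1168
Area = |Σ|/2 = 584.

584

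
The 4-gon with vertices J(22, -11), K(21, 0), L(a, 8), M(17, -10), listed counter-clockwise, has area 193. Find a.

-9

The doubled signed area Σ (x_i y_{i+1} − x_{i+1} y_i) is linear in a.
With a=0 it equals 296; the coefficient of a is -10 (from the two edges through L).
So -10·a + 296 = 2·193 = 386 ⇒ a = -9.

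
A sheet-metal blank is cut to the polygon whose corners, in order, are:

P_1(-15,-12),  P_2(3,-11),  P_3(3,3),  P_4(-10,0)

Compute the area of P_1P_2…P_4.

Apply Gauss's area formula: 2A = Σ (x_i·y_{i+1} − x_{i+1}·y_i), indices taken mod 4.
Σ = (201) + (42) + (30) + (120) = 393
Area = |Σ|/2 = 196.5.

196.5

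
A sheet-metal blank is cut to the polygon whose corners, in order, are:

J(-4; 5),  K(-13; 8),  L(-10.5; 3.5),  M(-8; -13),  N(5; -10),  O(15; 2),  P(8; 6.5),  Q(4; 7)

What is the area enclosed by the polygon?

J→K: (-4)(8) − (-13)(5) = 33
K→L: (-13)(3.5) − (-10.5)(8) = 38.5
L→M: (-10.5)(-13) − (-8)(3.5) = 164.5
M→N: (-8)(-10) − (5)(-13) = 145
N→O: (5)(2) − (15)(-10) = 160
O→P: (15)(6.5) − (8)(2) = 81.5
P→Q: (8)(7) − (4)(6.5) = 30
Q→J: (4)(5) − (-4)(7) = 48
Σ = 700.5
Area = |Σ|/2 = 350.25.

350.25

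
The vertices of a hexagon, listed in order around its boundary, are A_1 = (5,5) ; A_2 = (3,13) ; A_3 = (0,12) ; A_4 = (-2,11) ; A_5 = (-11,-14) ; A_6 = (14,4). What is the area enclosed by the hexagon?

230.5

Σ = (50) + (36) + (24) + (149) + (152) + (50) = 461
Area = |Σ|/2 = 230.5.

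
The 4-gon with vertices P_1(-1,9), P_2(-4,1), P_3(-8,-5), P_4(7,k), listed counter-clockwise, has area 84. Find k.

The doubled signed area Σ (x_i y_{i+1} − x_{i+1} y_i) is linear in k.
With k=0 it equals 161; the coefficient of k is -7 (from the two edges through P_4).
So -7·k + 161 = 2·84 = 168 ⇒ k = -1.

-1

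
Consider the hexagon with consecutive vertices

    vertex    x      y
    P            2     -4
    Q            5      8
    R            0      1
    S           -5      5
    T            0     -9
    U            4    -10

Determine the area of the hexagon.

Apply the shoelace formula: 2A = Σ (x_i·y_{i+1} − x_{i+1}·y_i), indices taken mod 6.
Σ = (36) + (5) + (5) + (45) + (36) + (4) = 131
Area = |Σ|/2 = 65.5.

65.5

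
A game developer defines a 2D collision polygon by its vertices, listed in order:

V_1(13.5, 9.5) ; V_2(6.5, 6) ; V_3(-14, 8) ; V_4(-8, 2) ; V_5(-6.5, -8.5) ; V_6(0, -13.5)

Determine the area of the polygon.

271.125

Apply Gauss's area formula: 2A = Σ (x_i·y_{i+1} − x_{i+1}·y_i), indices taken mod 6.
Cross-terms: 19.25, 136, 36, 81, 87.75, 182.25  ⇒  Σ = 542.25
Area = |Σ|/2 = 271.125.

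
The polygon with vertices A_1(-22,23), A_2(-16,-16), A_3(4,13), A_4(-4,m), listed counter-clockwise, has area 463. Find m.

15

The doubled signed area Σ (x_i y_{i+1} − x_{i+1} y_i) is linear in m.
With m=0 it equals 536; the coefficient of m is 26 (from the two edges through A_4).
So 26·m + 536 = 2·463 = 926 ⇒ m = 15.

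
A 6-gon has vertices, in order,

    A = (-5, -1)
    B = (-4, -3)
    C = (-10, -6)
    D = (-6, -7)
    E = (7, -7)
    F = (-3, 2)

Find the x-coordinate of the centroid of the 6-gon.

Apply Gauss's area formula. First the cross-terms c_i = x_i·y_{i+1} − x_{i+1}·y_i:
  11, -6, 34, 91, -7, 13  ⇒  2A = 136, A = 68.
Then Σ (x_i + x_{i+1})·c_i = -600, so x̄ = -600 / (6·68) = -25/17.

-25/17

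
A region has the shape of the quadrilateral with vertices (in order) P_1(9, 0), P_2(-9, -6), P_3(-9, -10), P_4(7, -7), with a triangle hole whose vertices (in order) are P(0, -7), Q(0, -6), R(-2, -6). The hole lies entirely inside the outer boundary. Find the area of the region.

88

Outer boundary:
Apply the shoelace (surveyor's) formula: 2A = Σ (x_i·y_{i+1} − x_{i+1}·y_i), indices taken mod 4.
Cross-terms: -54, 36, 133, 63  ⇒  Σ = 178
Area = |Σ|/2 = 89.
Hole:
Σ = (0) + (-12) + (14) = 2
Area = |Σ|/2 = 1.
Net area = 89 − 1 = 88.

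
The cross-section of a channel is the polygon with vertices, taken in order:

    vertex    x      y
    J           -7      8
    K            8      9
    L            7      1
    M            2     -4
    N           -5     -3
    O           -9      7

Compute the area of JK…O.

Σ = (-127) + (-55) + (-30) + (-26) + (-62) + (-23) = -323
Area = |Σ|/2 = 161.5.

161.5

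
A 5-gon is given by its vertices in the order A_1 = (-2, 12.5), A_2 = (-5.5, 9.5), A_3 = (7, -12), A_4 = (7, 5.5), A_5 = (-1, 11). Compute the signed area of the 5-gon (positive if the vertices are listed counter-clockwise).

Apply the shoelace formula: 2A = Σ (x_i·y_{i+1} − x_{i+1}·y_i), indices taken mod 5.
Σ = (49.75) + (-0.5) + (122.5) + (82.5) + (9.5) = 263.75
Signed area = Σ/2 = 131.875 (positive ⇒ counter-clockwise traversal).

131.875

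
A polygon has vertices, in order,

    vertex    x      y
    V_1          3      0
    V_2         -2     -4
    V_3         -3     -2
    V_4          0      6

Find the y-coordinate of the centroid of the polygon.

0.5

Apply the shoelace (surveyor's) formula. First the cross-terms c_i = x_i·y_{i+1} − x_{i+1}·y_i:
  -12, -8, -18, -18  ⇒  2A = -56, A = -28.
Then Σ (y_i + y_{i+1})·c_i = -84, so ȳ = -84 / (6·(-28)) = 0.5.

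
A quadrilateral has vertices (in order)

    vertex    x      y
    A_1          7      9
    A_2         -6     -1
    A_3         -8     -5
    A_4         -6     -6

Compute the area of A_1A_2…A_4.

37.5

Apply the shoelace formula: 2A = Σ (x_i·y_{i+1} − x_{i+1}·y_i), indices taken mod 4.
Σ = (47) + (22) + (18) + (-12) = 75
Area = |Σ|/2 = 37.5.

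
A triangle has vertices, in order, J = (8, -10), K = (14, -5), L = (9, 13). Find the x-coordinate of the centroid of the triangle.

Apply the shoelace formula. First the cross-terms c_i = x_i·y_{i+1} − x_{i+1}·y_i:
  100, 227, -194  ⇒  2A = 133, A = 66.5.
Then Σ (x_i + x_{i+1})·c_i = 4123, so x̄ = 4123 / (6·66.5) = 31/3.

31/3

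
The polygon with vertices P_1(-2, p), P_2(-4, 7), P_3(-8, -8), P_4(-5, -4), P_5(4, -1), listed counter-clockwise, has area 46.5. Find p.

Write out the shoelace sum; only the two edges meeting at P_1 involve p:
2·Area = [(4·p − (-2)·(-1)) + ((-2)·7 − (-4)·p)] + 101
       = 8·p + 85 = 93
⇒ p = 1.

1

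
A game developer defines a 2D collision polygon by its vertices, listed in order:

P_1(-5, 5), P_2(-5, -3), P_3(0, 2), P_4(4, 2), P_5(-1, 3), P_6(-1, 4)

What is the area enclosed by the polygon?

25

Apply Gauss's area formula: 2A = Σ (x_i·y_{i+1} − x_{i+1}·y_i), indices taken mod 6.
Σ = (40) + (-10) + (-8) + (14) + (-1) + (15) = 50
Area = |Σ|/2 = 25.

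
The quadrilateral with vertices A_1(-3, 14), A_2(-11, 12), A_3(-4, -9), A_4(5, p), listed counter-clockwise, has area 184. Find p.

Write out the shoelace sum; only the two edges meeting at A_4 involve p:
2·Area = [((-4)·p − 5·(-9)) + (5·14 − (-3)·p)] + 265
       = -1·p + 380 = 368
⇒ p = 12.

12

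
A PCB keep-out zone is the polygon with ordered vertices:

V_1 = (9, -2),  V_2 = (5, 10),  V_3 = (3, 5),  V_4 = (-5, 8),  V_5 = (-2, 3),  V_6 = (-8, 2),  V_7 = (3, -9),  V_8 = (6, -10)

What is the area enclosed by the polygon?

Apply the shoelace (surveyor's) formula: 2A = Σ (x_i·y_{i+1} − x_{i+1}·y_i), indices taken mod 8.
Σ = (100) + (-5) + (49) + (1) + (20) + (66) + (24) + (78) = 333
Area = |Σ|/2 = 166.5.

166.5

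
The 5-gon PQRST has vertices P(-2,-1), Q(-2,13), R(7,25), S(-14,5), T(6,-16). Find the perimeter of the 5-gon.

|PQ| = √((0)² + (14)²) = √196 = 14
|QR| = √((9)² + (12)²) = √225 = 15
|RS| = √((-21)² + (-20)²) = √841 = 29
|ST| = √((20)² + (-21)²) = √841 = 29
|TP| = √((-8)² + (15)²) = √289 = 17
Perimeter = 14 + 15 + 29 + 29 + 17 = 104.

104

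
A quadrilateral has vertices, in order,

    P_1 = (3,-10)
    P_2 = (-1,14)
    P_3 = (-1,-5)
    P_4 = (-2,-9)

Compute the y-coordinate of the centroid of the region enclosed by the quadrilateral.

-580/291

Apply Gauss's area formula. First the cross-terms c_i = x_i·y_{i+1} − x_{i+1}·y_i:
  32, 19, -1, 47  ⇒  2A = 97, A = 48.5.
Then Σ (y_i + y_{i+1})·c_i = -580, so ȳ = -580 / (6·48.5) = -580/291.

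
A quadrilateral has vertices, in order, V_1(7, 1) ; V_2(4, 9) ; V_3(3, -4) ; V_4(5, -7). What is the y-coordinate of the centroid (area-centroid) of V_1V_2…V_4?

62/207

Apply the surveyor's formula. First the cross-terms c_i = x_i·y_{i+1} − x_{i+1}·y_i:
  59, -43, -1, 54  ⇒  2A = 69, A = 34.5.
Then Σ (y_i + y_{i+1})·c_i = 62, so ȳ = 62 / (6·34.5) = 62/207.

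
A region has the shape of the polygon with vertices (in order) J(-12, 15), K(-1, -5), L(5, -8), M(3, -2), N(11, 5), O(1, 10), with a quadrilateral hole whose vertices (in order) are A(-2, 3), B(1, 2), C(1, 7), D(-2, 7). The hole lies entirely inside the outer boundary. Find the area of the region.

Outer boundary:
Σ = (75) + (33) + (14) + (37) + (105) + (135) = 399
Area = |Σ|/2 = 199.5.
Hole:
Cross-terms: -7, 5, 21, 8  ⇒  Σ = 27
Area = |Σ|/2 = 13.5.
Net area = 199.5 − 13.5 = 186.

186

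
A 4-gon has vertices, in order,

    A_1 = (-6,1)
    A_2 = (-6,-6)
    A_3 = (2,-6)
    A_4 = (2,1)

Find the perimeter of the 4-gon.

|A_1A_2| = √((0)² + (-7)²) = √49 = 7
|A_2A_3| = √((8)² + (0)²) = √64 = 8
|A_3A_4| = √((0)² + (7)²) = √49 = 7
|A_4A_1| = √((-8)² + (0)²) = √64 = 8
Perimeter = 7 + 8 + 7 + 8 = 30.

30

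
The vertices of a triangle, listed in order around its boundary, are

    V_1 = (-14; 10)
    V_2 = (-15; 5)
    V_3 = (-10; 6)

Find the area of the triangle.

Σ = (80) + (-40) + (-16) = 24
Area = |Σ|/2 = 12.

12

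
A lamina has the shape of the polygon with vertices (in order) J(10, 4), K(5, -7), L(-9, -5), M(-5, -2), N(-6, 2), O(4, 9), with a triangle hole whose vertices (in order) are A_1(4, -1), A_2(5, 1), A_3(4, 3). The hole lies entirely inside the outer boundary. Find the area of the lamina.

Outer boundary:
Apply Gauss's area formula: 2A = Σ (x_i·y_{i+1} − x_{i+1}·y_i), indices taken mod 6.
J→K: (10)(-7) − (5)(4) = -90
K→L: (5)(-5) − (-9)(-7) = -88
L→M: (-9)(-2) − (-5)(-5) = -7
M→N: (-5)(2) − (-6)(-2) = -22
N→O: (-6)(9) − (4)(2) = -62
O→J: (4)(4) − (10)(9) = -74
Σ = -343
Area = |Σ|/2 = 171.5.
Hole:
Apply the surveyor's formula: 2A = Σ (x_i·y_{i+1} − x_{i+1}·y_i), indices taken mod 3.
Σ = (9) + (11) + (-16) = 4
Area = |Σ|/2 = 2.
Net area = 171.5 − 2 = 169.5.

169.5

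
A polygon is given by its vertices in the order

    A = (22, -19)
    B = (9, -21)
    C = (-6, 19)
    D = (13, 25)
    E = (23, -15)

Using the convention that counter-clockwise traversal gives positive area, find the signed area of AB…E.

-760

Apply Gauss's area formula: 2A = Σ (x_i·y_{i+1} − x_{i+1}·y_i), indices taken mod 5.
Σ = (-291) + (45) + (-397) + (-770) + (-107) = -1520
Signed area = Σ/2 = -760 (negative ⇒ clockwise traversal).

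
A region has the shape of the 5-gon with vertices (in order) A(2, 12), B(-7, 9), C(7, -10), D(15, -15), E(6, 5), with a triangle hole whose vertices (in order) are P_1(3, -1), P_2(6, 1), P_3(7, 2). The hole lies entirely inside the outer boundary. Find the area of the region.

190

Outer boundary:
Apply Gauss's area formula: 2A = Σ (x_i·y_{i+1} − x_{i+1}·y_i), indices taken mod 5.
Cross-terms: 102, 7, 45, 165, 62  ⇒  Σ = 381
Area = |Σ|/2 = 190.5.
Hole:
Apply the shoelace formula: 2A = Σ (x_i·y_{i+1} − x_{i+1}·y_i), indices taken mod 3.
Σ = (9) + (5) + (-13) = 1
Area = |Σ|/2 = 0.5.
Net area = 190.5 − 0.5 = 190.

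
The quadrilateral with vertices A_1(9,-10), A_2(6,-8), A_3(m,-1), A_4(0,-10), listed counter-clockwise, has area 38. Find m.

Write out the shoelace sum; only the two edges meeting at A_3 involve m:
2·Area = [(6·(-1) − m·(-8)) + (m·(-10) − 0·(-1))] + 78
       = -2·m + 72 = 76
⇒ m = -2.

-2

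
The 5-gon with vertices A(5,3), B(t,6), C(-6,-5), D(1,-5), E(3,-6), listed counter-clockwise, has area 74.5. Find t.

0

The doubled signed area Σ (x_i y_{i+1} − x_{i+1} y_i) is linear in t.
With t=0 it equals 149; the coefficient of t is -8 (from the two edges through B).
So -8·t + 149 = 2·74.5 = 149 ⇒ t = 0.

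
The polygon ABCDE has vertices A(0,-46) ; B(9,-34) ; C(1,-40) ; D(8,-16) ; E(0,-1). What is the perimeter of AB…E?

112

|AB| = √((9)² + (12)²) = √225 = 15
|BC| = √((-8)² + (-6)²) = √100 = 10
|CD| = √((7)² + (24)²) = √625 = 25
|DE| = √((-8)² + (15)²) = √289 = 17
|EA| = √((0)² + (-45)²) = √2025 = 45
Perimeter = 15 + 10 + 25 + 17 + 45 = 112.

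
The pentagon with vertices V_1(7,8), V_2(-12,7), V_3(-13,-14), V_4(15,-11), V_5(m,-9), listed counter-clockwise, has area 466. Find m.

13

The doubled signed area Σ (x_i y_{i+1} − x_{i+1} y_i) is linear in m.
With m=0 it equals 685; the coefficient of m is 19 (from the two edges through V_5).
So 19·m + 685 = 2·466 = 932 ⇒ m = 13.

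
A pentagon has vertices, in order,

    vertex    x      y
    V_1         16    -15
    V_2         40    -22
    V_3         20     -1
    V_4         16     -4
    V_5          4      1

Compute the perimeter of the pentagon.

|V_1V_2| = √((24)² + (-7)²) = √625 = 25
|V_2V_3| = √((-20)² + (21)²) = √841 = 29
|V_3V_4| = √((-4)² + (-3)²) = √25 = 5
|V_4V_5| = √((-12)² + (5)²) = √169 = 13
|V_5V_1| = √((12)² + (-16)²) = √400 = 20
Perimeter = 25 + 29 + 5 + 13 + 20 = 92.

92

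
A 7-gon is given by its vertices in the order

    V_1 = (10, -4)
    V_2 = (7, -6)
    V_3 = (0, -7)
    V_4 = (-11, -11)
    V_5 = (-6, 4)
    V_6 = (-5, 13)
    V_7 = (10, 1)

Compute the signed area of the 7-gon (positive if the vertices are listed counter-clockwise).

Apply the shoelace (surveyor's) formula: 2A = Σ (x_i·y_{i+1} − x_{i+1}·y_i), indices taken mod 7.
Σ = (-32) + (-49) + (-77) + (-110) + (-58) + (-135) + (-50) = -511
Signed area = Σ/2 = -255.5 (negative ⇒ clockwise traversal).

-255.5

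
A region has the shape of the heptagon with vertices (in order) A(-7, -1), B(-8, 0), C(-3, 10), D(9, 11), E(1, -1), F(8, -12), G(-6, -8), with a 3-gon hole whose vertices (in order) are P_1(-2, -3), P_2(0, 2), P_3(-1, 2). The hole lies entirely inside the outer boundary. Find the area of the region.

208

Outer boundary:
Apply the surveyor's formula: 2A = Σ (x_i·y_{i+1} − x_{i+1}·y_i), indices taken mod 7.
A→B: (-7)(0) − (-8)(-1) = -8
B→C: (-8)(10) − (-3)(0) = -80
C→D: (-3)(11) − (9)(10) = -123
D→E: (9)(-1) − (1)(11) = -20
E→F: (1)(-12) − (8)(-1) = -4
F→G: (8)(-8) − (-6)(-12) = -136
G→A: (-6)(-1) − (-7)(-8) = -50
Σ = -421
Area = |Σ|/2 = 210.5.
Hole:
Cross-terms: -4, 2, 7  ⇒  Σ = 5
Area = |Σ|/2 = 2.5.
Net area = 210.5 − 2.5 = 208.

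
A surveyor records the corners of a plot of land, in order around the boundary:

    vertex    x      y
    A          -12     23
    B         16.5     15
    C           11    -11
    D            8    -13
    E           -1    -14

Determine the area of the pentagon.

638.5

Σ = (-559.5) + (-346.5) + (-55) + (-125) + (-191) = -1277
Area = |Σ|/2 = 638.5.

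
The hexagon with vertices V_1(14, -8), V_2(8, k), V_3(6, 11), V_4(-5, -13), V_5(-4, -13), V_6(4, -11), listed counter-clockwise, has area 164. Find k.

The doubled signed area Σ (x_i y_{i+1} − x_{i+1} y_i) is linear in k.
With k=0 it equals 360; the coefficient of k is 8 (from the two edges through V_2).
So 8·k + 360 = 2·164 = 328 ⇒ k = -4.

-4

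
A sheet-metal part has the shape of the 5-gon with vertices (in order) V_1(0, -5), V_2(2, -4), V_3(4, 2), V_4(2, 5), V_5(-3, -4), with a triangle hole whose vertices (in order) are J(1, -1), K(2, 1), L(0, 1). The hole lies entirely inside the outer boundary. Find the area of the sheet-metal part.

32

Outer boundary:
Apply Gauss's area formula: 2A = Σ (x_i·y_{i+1} − x_{i+1}·y_i), indices taken mod 5.
Σ = (10) + (20) + (16) + (7) + (15) = 68
Area = |Σ|/2 = 34.
Hole:
Apply Gauss's area formula: 2A = Σ (x_i·y_{i+1} − x_{i+1}·y_i), indices taken mod 3.
Σ = (3) + (2) + (-1) = 4
Area = |Σ|/2 = 2.
Net area = 34 − 2 = 32.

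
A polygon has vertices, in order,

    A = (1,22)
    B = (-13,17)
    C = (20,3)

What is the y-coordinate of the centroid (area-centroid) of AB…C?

Apply the shoelace (surveyor's) formula. First the cross-terms c_i = x_i·y_{i+1} − x_{i+1}·y_i:
  303, -379, 437  ⇒  2A = 361, A = 180.5.
Then Σ (y_i + y_{i+1})·c_i = 15162, so ȳ = 15162 / (6·180.5) = 14.

14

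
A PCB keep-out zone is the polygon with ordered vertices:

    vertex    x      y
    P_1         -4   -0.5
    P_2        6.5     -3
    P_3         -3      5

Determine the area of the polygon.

30.125

Apply Gauss's area formula: 2A = Σ (x_i·y_{i+1} − x_{i+1}·y_i), indices taken mod 3.
Cross-terms: 15.25, 23.5, 21.5  ⇒  Σ = 60.25
Area = |Σ|/2 = 30.125.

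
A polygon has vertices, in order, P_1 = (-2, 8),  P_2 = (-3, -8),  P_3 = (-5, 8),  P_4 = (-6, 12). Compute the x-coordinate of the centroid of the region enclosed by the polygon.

Apply the shoelace (surveyor's) formula. First the cross-terms c_i = x_i·y_{i+1} − x_{i+1}·y_i:
  40, -64, -12, -24  ⇒  2A = -60, A = -30.
Then Σ (x_i + x_{i+1})·c_i = 636, so x̄ = 636 / (6·(-30)) = -53/15.

-53/15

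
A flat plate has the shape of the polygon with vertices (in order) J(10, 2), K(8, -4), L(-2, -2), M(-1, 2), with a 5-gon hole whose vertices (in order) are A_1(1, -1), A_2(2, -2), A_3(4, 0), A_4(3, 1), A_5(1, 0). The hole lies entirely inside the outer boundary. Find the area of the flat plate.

49

Outer boundary:
Apply the shoelace formula: 2A = Σ (x_i·y_{i+1} − x_{i+1}·y_i), indices taken mod 4.
Cross-terms: -56, -24, -6, -22  ⇒  Σ = -108
Area = |Σ|/2 = 54.
Hole:
A_1→A_2: (1)(-2) − (2)(-1) = 0
A_2→A_3: (2)(0) − (4)(-2) = 8
A_3→A_4: (4)(1) − (3)(0) = 4
A_4→A_5: (3)(0) − (1)(1) = -1
A_5→A_1: (1)(-1) − (1)(0) = -1
Σ = 10
Area = |Σ|/2 = 5.
Net area = 54 − 5 = 49.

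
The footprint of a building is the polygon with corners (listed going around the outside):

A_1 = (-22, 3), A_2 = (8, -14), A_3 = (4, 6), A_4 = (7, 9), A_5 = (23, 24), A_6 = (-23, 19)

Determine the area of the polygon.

840.5

Apply the shoelace (surveyor's) formula: 2A = Σ (x_i·y_{i+1} − x_{i+1}·y_i), indices taken mod 6.
Σ = (284) + (104) + (-6) + (-39) + (989) + (349) = 1681
Area = |Σ|/2 = 840.5.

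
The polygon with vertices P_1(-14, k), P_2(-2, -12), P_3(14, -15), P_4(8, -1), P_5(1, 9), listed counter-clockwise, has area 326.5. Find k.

Write out the shoelace sum; only the two edges meeting at P_1 involve k:
2·Area = [(1·k − (-14)·9) + ((-14)·(-12) − (-2)·k)] + 377
       = 3·k + 671 = 653
⇒ k = -6.

-6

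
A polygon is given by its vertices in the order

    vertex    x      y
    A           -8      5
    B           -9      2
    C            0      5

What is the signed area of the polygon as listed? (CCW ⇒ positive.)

Apply Gauss's area formula: 2A = Σ (x_i·y_{i+1} − x_{i+1}·y_i), indices taken mod 3.
Σ = (29) + (-45) + (40) = 24
Signed area = Σ/2 = 12 (positive ⇒ counter-clockwise traversal).

12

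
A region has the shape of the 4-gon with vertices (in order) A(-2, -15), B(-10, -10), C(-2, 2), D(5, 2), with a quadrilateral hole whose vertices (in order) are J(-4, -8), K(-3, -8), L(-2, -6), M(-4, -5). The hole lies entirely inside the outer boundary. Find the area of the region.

Outer boundary:
Apply the surveyor's formula: 2A = Σ (x_i·y_{i+1} − x_{i+1}·y_i), indices taken mod 4.
Cross-terms: -130, -40, -14, -71  ⇒  Σ = -255
Area = |Σ|/2 = 127.5.
Hole:
Apply the surveyor's formula: 2A = Σ (x_i·y_{i+1} − x_{i+1}·y_i), indices taken mod 4.
Σ = (8) + (2) + (-14) + (12) = 8
Area = |Σ|/2 = 4.
Net area = 127.5 − 4 = 123.5.

123.5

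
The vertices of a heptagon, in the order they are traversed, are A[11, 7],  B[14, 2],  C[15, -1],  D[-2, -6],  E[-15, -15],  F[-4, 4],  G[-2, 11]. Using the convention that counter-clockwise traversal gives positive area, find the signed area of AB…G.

Apply the shoelace (surveyor's) formula: 2A = Σ (x_i·y_{i+1} − x_{i+1}·y_i), indices taken mod 7.
Σ = (-76) + (-44) + (-92) + (-60) + (-120) + (-36) + (-135) = -563
Signed area = Σ/2 = -281.5 (negative ⇒ clockwise traversal).

-281.5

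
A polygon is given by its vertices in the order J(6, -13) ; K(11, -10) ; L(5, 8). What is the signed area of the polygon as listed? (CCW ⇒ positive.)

Apply the shoelace (surveyor's) formula: 2A = Σ (x_i·y_{i+1} − x_{i+1}·y_i), indices taken mod 3.
Σ = (83) + (138) + (-113) = 108
Signed area = Σ/2 = 54 (positive ⇒ counter-clockwise traversal).

54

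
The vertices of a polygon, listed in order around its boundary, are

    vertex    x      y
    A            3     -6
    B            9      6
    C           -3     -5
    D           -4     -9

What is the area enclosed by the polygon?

51.5

Apply the shoelace formula: 2A = Σ (x_i·y_{i+1} − x_{i+1}·y_i), indices taken mod 4.
Σ = (72) + (-27) + (7) + (51) = 103
Area = |Σ|/2 = 51.5.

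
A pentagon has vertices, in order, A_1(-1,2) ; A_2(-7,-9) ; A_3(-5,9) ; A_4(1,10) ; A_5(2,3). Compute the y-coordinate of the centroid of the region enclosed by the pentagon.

734/231

Apply the shoelace (surveyor's) formula. First the cross-terms c_i = x_i·y_{i+1} − x_{i+1}·y_i:
  23, -108, -59, -17, 7  ⇒  2A = -154, A = -77.
Then Σ (y_i + y_{i+1})·c_i = -1468, so ȳ = -1468 / (6·(-77)) = 734/231.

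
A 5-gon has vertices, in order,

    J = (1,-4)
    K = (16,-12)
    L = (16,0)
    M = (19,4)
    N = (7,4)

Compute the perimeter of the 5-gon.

56

|JK| = √((15)² + (-8)²) = √289 = 17
|KL| = √((0)² + (12)²) = √144 = 12
|LM| = √((3)² + (4)²) = √25 = 5
|MN| = √((-12)² + (0)²) = √144 = 12
|NJ| = √((-6)² + (-8)²) = √100 = 10
Perimeter = 17 + 12 + 5 + 12 + 10 = 56.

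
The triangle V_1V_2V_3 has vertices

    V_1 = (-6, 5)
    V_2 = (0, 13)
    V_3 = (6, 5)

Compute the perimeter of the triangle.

|V_1V_2| = √((6)² + (8)²) = √100 = 10
|V_2V_3| = √((6)² + (-8)²) = √100 = 10
|V_3V_1| = √((-12)² + (0)²) = √144 = 12
Perimeter = 10 + 10 + 12 = 32.

32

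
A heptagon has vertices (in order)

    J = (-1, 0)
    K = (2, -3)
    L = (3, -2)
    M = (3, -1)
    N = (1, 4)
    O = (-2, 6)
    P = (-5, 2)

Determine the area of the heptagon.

33

Apply the surveyor's formula: 2A = Σ (x_i·y_{i+1} − x_{i+1}·y_i), indices taken mod 7.
Σ = (3) + (5) + (3) + (13) + (14) + (26) + (2) = 66
Area = |Σ|/2 = 33.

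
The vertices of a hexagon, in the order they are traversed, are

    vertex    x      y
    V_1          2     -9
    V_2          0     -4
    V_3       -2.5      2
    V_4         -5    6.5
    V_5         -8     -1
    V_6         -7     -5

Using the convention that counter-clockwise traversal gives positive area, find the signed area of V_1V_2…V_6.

Apply the surveyor's formula: 2A = Σ (x_i·y_{i+1} − x_{i+1}·y_i), indices taken mod 6.
V_1→V_2: (2)(-4) − (0)(-9) = -8
V_2→V_3: (0)(2) − (-2.5)(-4) = -10
V_3→V_4: (-2.5)(6.5) − (-5)(2) = -6.25
V_4→V_5: (-5)(-1) − (-8)(6.5) = 57
V_5→V_6: (-8)(-5) − (-7)(-1) = 33
V_6→V_1: (-7)(-9) − (2)(-5) = 73
Σ = 138.75
Signed area = Σ/2 = 69.375 (positive ⇒ counter-clockwise traversal).

69.375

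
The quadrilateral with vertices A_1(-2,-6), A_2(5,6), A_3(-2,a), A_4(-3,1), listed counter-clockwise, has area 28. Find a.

Write out the shoelace sum; only the two edges meeting at A_3 involve a:
2·Area = [(5·a − (-2)·6) + ((-2)·1 − (-3)·a)] + 38
       = 8·a + 48 = 56
⇒ a = 1.

1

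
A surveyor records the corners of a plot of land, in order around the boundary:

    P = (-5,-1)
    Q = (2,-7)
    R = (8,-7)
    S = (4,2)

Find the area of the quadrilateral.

64.5

Σ = (37) + (42) + (44) + (6) = 129
Area = |Σ|/2 = 64.5.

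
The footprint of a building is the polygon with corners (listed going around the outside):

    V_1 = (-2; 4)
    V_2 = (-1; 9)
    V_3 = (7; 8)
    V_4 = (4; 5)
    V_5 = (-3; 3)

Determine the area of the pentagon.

30.5

Apply Gauss's area formula: 2A = Σ (x_i·y_{i+1} − x_{i+1}·y_i), indices taken mod 5.
V_1→V_2: (-2)(9) − (-1)(4) = -14
V_2→V_3: (-1)(8) − (7)(9) = -71
V_3→V_4: (7)(5) − (4)(8) = 3
V_4→V_5: (4)(3) − (-3)(5) = 27
V_5→V_1: (-3)(4) − (-2)(3) = -6
Σ = -61
Area = |Σ|/2 = 30.5.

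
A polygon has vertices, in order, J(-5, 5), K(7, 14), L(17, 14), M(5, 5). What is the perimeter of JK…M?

50

|JK| = √((12)² + (9)²) = √225 = 15
|KL| = √((10)² + (0)²) = √100 = 10
|LM| = √((-12)² + (-9)²) = √225 = 15
|MJ| = √((-10)² + (0)²) = √100 = 10
Perimeter = 15 + 10 + 15 + 10 = 50.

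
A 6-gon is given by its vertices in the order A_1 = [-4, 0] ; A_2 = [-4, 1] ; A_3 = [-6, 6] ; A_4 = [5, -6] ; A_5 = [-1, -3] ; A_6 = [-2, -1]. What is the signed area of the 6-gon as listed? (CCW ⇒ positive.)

Apply the surveyor's formula: 2A = Σ (x_i·y_{i+1} − x_{i+1}·y_i), indices taken mod 6.
A_1→A_2: (-4)(1) − (-4)(0) = -4
A_2→A_3: (-4)(6) − (-6)(1) = -18
A_3→A_4: (-6)(-6) − (5)(6) = 6
A_4→A_5: (5)(-3) − (-1)(-6) = -21
A_5→A_6: (-1)(-1) − (-2)(-3) = -5
A_6→A_1: (-2)(0) − (-4)(-1) = -4
Σ = -46
Signed area = Σ/2 = -23 (negative ⇒ clockwise traversal).

-23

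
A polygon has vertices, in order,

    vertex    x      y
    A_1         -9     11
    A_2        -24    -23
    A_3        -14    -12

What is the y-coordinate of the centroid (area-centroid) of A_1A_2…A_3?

Apply the shoelace (surveyor's) formula. First the cross-terms c_i = x_i·y_{i+1} − x_{i+1}·y_i:
  471, -34, -262  ⇒  2A = 175, A = 87.5.
Then Σ (y_i + y_{i+1})·c_i = -4200, so ȳ = -4200 / (6·87.5) = -8.

-8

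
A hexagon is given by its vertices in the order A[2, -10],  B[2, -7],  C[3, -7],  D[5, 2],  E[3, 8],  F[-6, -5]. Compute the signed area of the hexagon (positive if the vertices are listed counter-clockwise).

Cross-terms: 6, 7, 41, 34, 33, 70  ⇒  Σ = 191
Signed area = Σ/2 = 95.5 (positive ⇒ counter-clockwise traversal).

95.5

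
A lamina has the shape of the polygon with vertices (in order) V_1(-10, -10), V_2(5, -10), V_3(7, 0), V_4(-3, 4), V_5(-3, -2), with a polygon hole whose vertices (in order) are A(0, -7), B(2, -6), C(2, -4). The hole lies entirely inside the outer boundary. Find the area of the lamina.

136

Outer boundary:
Cross-terms: 150, 70, 28, 18, 10  ⇒  Σ = 276
Area = |Σ|/2 = 138.
Hole:
Σ = (14) + (4) + (-14) = 4
Area = |Σ|/2 = 2.
Net area = 138 − 2 = 136.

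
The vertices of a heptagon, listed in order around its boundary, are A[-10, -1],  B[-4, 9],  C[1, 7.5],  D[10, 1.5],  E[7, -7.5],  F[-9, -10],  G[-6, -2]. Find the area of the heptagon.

Apply the shoelace formula: 2A = Σ (x_i·y_{i+1} − x_{i+1}·y_i), indices taken mod 7.
Cross-terms: -94, -39, -73.5, -85.5, -137.5, -42, -14  ⇒  Σ = -485.5
Area = |Σ|/2 = 242.75.

242.75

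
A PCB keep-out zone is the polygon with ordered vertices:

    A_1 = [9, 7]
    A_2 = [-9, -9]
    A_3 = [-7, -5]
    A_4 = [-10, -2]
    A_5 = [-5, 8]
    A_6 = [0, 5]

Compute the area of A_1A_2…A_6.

Apply the shoelace (surveyor's) formula: 2A = Σ (x_i·y_{i+1} − x_{i+1}·y_i), indices taken mod 6.
Σ = (-18) + (-18) + (-36) + (-90) + (-25) + (-45) = -232
Area = |Σ|/2 = 116.

116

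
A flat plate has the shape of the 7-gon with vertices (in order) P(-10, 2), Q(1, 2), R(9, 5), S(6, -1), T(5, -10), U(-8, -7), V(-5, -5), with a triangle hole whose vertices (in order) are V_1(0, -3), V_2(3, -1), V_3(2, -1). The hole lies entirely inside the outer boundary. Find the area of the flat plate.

Outer boundary:
Apply Gauss's area formula: 2A = Σ (x_i·y_{i+1} − x_{i+1}·y_i), indices taken mod 7.
Cross-terms: -22, -13, -39, -55, -115, 5, -60  ⇒  Σ = -299
Area = |Σ|/2 = 149.5.
Hole:
Cross-terms: 9, -1, -6  ⇒  Σ = 2
Area = |Σ|/2 = 1.
Net area = 149.5 − 1 = 148.5.

148.5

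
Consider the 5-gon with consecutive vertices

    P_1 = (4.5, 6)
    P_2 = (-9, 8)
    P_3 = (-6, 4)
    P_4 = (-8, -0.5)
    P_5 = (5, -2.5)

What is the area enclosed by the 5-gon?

Apply the shoelace (surveyor's) formula: 2A = Σ (x_i·y_{i+1} − x_{i+1}·y_i), indices taken mod 5.
P_1→P_2: (4.5)(8) − (-9)(6) = 90
P_2→P_3: (-9)(4) − (-6)(8) = 12
P_3→P_4: (-6)(-0.5) − (-8)(4) = 35
P_4→P_5: (-8)(-2.5) − (5)(-0.5) = 22.5
P_5→P_1: (5)(6) − (4.5)(-2.5) = 41.25
Σ = 200.75
Area = |Σ|/2 = 100.375.

100.375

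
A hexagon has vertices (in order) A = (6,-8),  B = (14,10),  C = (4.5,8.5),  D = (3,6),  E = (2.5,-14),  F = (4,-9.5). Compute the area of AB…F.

A→B: (6)(10) − (14)(-8) = 172
B→C: (14)(8.5) − (4.5)(10) = 74
C→D: (4.5)(6) − (3)(8.5) = 1.5
D→E: (3)(-14) − (2.5)(6) = -57
E→F: (2.5)(-9.5) − (4)(-14) = 32.25
F→A: (4)(-8) − (6)(-9.5) = 25
Σ = 247.75
Area = |Σ|/2 = 123.875.

123.875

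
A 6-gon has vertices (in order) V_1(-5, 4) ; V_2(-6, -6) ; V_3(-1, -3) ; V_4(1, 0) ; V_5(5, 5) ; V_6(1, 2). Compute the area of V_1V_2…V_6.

Σ = (54) + (12) + (3) + (5) + (5) + (14) = 93
Area = |Σ|/2 = 46.5.

46.5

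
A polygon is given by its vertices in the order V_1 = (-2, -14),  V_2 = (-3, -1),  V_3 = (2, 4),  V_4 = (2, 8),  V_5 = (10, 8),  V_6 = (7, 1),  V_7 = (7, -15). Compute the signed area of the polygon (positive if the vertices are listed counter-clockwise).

Apply Gauss's area formula: 2A = Σ (x_i·y_{i+1} − x_{i+1}·y_i), indices taken mod 7.
V_1→V_2: (-2)(-1) − (-3)(-14) = -40
V_2→V_3: (-3)(4) − (2)(-1) = -10
V_3→V_4: (2)(8) − (2)(4) = 8
V_4→V_5: (2)(8) − (10)(8) = -64
V_5→V_6: (10)(1) − (7)(8) = -46
V_6→V_7: (7)(-15) − (7)(1) = -112
V_7→V_1: (7)(-14) − (-2)(-15) = -128
Σ = -392
Signed area = Σ/2 = -196 (negative ⇒ clockwise traversal).

-196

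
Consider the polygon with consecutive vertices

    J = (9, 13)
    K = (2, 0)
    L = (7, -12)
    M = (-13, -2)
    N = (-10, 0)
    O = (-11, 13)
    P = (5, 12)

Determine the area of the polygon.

305

Cross-terms: -26, -24, -170, -20, -130, -197, -43  ⇒  Σ = -610
Area = |Σ|/2 = 305.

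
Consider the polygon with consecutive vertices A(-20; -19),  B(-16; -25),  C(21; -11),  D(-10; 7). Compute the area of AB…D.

632

Apply the shoelace formula: 2A = Σ (x_i·y_{i+1} − x_{i+1}·y_i), indices taken mod 4.
A→B: (-20)(-25) − (-16)(-19) = 196
B→C: (-16)(-11) − (21)(-25) = 701
C→D: (21)(7) − (-10)(-11) = 37
D→A: (-10)(-19) − (-20)(7) = 330
Σ = 1264
Area = |Σ|/2 = 632.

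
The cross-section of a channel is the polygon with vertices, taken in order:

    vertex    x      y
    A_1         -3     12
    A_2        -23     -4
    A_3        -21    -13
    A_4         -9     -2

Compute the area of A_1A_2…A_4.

Apply the shoelace formula: 2A = Σ (x_i·y_{i+1} − x_{i+1}·y_i), indices taken mod 4.
Cross-terms: 288, 215, -75, -114  ⇒  Σ = 314
Area = |Σ|/2 = 157.

157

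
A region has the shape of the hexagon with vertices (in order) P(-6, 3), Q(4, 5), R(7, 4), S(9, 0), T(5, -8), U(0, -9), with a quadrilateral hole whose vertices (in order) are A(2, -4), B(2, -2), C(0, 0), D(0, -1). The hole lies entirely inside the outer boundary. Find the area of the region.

131

Outer boundary:
Apply the shoelace (surveyor's) formula: 2A = Σ (x_i·y_{i+1} − x_{i+1}·y_i), indices taken mod 6.
Σ = (-42) + (-19) + (-36) + (-72) + (-45) + (-54) = -268
Area = |Σ|/2 = 134.
Hole:
Apply the surveyor's formula: 2A = Σ (x_i·y_{i+1} − x_{i+1}·y_i), indices taken mod 4.
Cross-terms: 4, 0, 0, 2  ⇒  Σ = 6
Area = |Σ|/2 = 3.
Net area = 134 − 3 = 131.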